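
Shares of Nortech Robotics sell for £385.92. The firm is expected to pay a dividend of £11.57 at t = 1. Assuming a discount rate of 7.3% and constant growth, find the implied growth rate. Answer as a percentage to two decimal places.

4.30%

From P₀ = D₁/(r − g), the implied growth is g = r − D₁/P₀.
g = 0.073 − 11.57/385.92 = 0.073 − 0.02998 = 0.04302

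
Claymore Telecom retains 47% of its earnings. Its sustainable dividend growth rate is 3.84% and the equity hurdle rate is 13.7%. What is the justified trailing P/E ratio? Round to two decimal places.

Payout ratio b = 1 − 0.47 = 0.53.
Justified trailing P/E = b(1+g)/(r−g) = 0.53×(1+0.0384)/(0.137−0.0384) = 5.5817

5.58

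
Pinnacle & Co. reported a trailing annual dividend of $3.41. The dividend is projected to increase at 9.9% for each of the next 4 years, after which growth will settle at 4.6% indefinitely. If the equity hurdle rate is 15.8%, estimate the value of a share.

Two-stage DDM. Project D₁…D_4 at 0.099, terminal growth 0.046, discount at r = 0.158.
D_1 = 3.7476
D_2 = 4.1186
D_3 = 4.5263
D_4 = 4.9745
Terminal value at t=4: TV = D_5/(r−g) = 5.2033/(0.158−0.046) = 46.4578
P₀ = 3.7476/(1+0.158)^1 + 4.1186/(1+0.158)^2 + 4.5263/(1+0.158)^3 + 4.9745/(1+0.158)^4 + 46.4578/(1+0.158)^4 = 37.8249

$37.82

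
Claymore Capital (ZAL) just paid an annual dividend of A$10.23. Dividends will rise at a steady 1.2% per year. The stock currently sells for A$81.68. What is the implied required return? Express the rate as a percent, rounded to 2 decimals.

13.87%

Rearranging the constant-growth DDM: r = D₁/P₀ + g.
D₁ = 10.23 × (1 + 0.012) = 10.3528.
r = 10.3528 / 81.68 + 0.012 = 0.12675 + 0.012 = 0.13875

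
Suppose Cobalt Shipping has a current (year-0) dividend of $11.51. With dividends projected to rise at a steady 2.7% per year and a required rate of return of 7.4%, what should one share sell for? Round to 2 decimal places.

Gordon growth model: P₀ = D₁/(r − g). D₁ = 11.51 × (1 + 0.027) = 11.8208.
P₀ = 11.8208 / (0.074 − 0.027) = 11.8208 / 0.047 = 251.5057

$251.51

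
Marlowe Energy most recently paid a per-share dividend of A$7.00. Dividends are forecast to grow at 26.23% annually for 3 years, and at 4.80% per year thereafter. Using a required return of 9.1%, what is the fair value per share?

Two-stage DDM. Project D₁…D_3 at 0.2623, terminal growth 0.048, discount at r = 0.091.
D_1 = 8.8361
D_2 = 11.1538
D_3 = 14.0795
Terminal value at t=3: TV = D_4/(r−g) = 14.7553/(0.091−0.048) = 343.1457
P₀ = 8.8361/(1+0.091)^1 + 11.1538/(1+0.091)^2 + 14.0795/(1+0.091)^3 + 343.1457/(1+0.091)^3 = 292.5554

A$292.56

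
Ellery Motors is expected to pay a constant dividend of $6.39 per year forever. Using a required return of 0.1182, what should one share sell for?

$54.06

Zero-growth DDM (perpetuity): P₀ = D/r = 6.39 / 0.1182 = 54.0609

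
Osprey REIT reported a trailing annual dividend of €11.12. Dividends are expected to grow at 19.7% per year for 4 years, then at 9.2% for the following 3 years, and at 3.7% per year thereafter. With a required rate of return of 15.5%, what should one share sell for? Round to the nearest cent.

Three-stage DDM. Project D₁…D_7; terminal Gordon value at t=7 with g = 0.037; discount at r = 0.155.
D_1 = 13.3106
D_2 = 15.9328
D_3 = 19.0716
D_4 = 22.8287
D_5 = 24.9290
D_6 = 27.2224
D_7 = 29.7269
TV_7 = 30.8268/(0.155−0.037) = 261.2438
P₀ = Σ Dₜ/(1+r)ᵗ + TV_7/(1+r)^7 = 178.3828

€178.38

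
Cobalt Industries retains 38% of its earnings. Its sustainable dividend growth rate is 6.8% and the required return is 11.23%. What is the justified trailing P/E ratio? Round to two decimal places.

Payout ratio b = 1 − 0.38 = 0.62.
Justified trailing P/E = b(1+g)/(r−g) = 0.62×(1+0.068)/(0.1123−0.068) = 14.9472

14.95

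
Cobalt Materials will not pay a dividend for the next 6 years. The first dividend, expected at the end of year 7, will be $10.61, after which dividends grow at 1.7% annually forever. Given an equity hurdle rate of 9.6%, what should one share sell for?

Deferred-dividend DDM. At t=6 the remaining stream is a growing perpetuity with first payment D_7 = 10.61.
V_6 = D_7/(r−g) = 10.61/(0.096−0.017) = 134.3038
P₀ = V_6/(1+r)^6 = 134.3038/(1+0.096)^6 = 77.4863

$77.49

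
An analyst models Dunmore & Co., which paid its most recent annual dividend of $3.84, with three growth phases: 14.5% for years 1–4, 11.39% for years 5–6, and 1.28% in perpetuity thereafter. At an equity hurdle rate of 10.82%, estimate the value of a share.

$72.43

Three-stage DDM. Project D₁…D_6; terminal Gordon value at t=6 with g = 0.0128; discount at r = 0.1082.
D_1 = 4.3968
D_2 = 5.0343
D_3 = 5.7643
D_4 = 6.6001
D_5 = 7.3519
D_6 = 8.1893
TV_6 = 8.2941/(0.1082−0.0128) = 86.9403
P₀ = Σ Dₜ/(1+r)ᵗ + TV_6/(1+r)^6 = 72.4345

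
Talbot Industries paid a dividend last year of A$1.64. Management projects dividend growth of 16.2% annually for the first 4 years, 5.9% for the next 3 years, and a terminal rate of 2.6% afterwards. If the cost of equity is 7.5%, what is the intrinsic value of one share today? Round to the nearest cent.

A$59.34

Three-stage DDM. Project D₁…D_7; terminal Gordon value at t=7 with g = 0.026; discount at r = 0.075.
D_1 = 1.9057
D_2 = 2.2144
D_3 = 2.5731
D_4 = 2.9900
D_5 = 3.1664
D_6 = 3.3532
D_7 = 3.5510
TV_7 = 3.6434/(0.075−0.026) = 74.3545
P₀ = Σ Dₜ/(1+r)ᵗ + TV_7/(1+r)^7 = 59.3354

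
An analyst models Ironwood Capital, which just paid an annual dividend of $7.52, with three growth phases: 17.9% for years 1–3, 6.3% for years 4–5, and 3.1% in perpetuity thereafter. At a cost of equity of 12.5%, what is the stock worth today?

$125.46

Three-stage DDM. Project D₁…D_5; terminal Gordon value at t=5 with g = 0.031; discount at r = 0.125.
D_1 = 8.8661
D_2 = 10.4531
D_3 = 12.3242
D_4 = 13.1006
D_5 = 13.9260
TV_5 = 14.3577/(0.125−0.031) = 152.7413
P₀ = Σ Dₜ/(1+r)ᵗ + TV_5/(1+r)^5 = 125.4631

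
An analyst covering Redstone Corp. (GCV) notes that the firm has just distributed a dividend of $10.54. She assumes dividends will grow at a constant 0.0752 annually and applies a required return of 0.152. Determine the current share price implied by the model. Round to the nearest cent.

Gordon growth model: P₀ = D₁/(r − g). D₁ = 10.54 × (1 + 0.0752) = 11.3326.
P₀ = 11.3326 / (0.152 − 0.0752) = 11.3326 / 0.0768 = 147.5600

$147.56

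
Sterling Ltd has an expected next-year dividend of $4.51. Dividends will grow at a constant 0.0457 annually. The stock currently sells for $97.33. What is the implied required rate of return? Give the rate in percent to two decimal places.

9.20%

Rearranging the constant-growth DDM: r = D₁/P₀ + g.
r = 4.5100 / 97.33 + 0.0457 = 0.04634 + 0.0457 = 0.09204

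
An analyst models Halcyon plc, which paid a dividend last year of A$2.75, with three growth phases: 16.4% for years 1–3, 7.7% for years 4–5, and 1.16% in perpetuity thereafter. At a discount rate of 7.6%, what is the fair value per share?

Three-stage DDM. Project D₁…D_5; terminal Gordon value at t=5 with g = 0.0116; discount at r = 0.076.
D_1 = 3.2010
D_2 = 3.7260
D_3 = 4.3370
D_4 = 4.6710
D_5 = 5.0306
TV_5 = 5.0890/(0.076−0.0116) = 79.0216
P₀ = Σ Dₜ/(1+r)ᵗ + TV_5/(1+r)^5 = 71.4349

A$71.43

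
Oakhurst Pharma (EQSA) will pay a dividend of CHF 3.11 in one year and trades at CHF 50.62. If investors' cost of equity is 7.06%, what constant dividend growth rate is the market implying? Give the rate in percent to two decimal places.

From P₀ = D₁/(r − g), the implied growth is g = r − D₁/P₀.
g = 0.0706 − 3.11/50.62 = 0.0706 − 0.06144 = 0.00916

0.92%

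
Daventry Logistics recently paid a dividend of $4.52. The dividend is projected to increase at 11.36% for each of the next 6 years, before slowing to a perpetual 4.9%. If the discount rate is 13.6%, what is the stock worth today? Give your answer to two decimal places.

$73.67

Two-stage DDM. Project D₁…D_6 at 0.1136, terminal growth 0.049, discount at r = 0.136.
D_1 = 5.0335
D_2 = 5.6053
D_3 = 6.2420
D_4 = 6.9511
D_5 = 7.7408
D_6 = 8.6201
Terminal value at t=6: TV = D_7/(r−g) = 9.0425/(0.136−0.049) = 103.9370
P₀ = 5.0335/(1+0.136)^1 + 5.6053/(1+0.136)^2 + 6.2420/(1+0.136)^3 + 6.9511/(1+0.136)^4 + 7.7408/(1+0.136)^5 + 8.6201/(1+0.136)^6 + 103.9370/(1+0.136)^6 = 73.6702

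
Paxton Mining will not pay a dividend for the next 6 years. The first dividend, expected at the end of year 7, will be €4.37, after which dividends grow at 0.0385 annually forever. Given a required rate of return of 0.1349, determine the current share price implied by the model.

Deferred-dividend DDM. At t=6 the remaining stream is a growing perpetuity with first payment D_7 = 4.37.
V_6 = D_7/(r−g) = 4.37/(0.1349−0.0385) = 45.3320
P₀ = V_6/(1+r)^6 = 45.3320/(1+0.1349)^6 = 21.2158

€21.22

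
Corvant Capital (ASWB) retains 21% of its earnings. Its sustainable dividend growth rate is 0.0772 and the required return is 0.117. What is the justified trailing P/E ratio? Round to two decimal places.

21.38

Payout ratio b = 1 − 0.21 = 0.79.
Justified trailing P/E = b(1+g)/(r−g) = 0.79×(1+0.0772)/(0.117−0.0772) = 21.3816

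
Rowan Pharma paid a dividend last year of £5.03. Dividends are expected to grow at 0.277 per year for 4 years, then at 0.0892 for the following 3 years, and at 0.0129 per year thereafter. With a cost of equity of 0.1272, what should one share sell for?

Three-stage DDM. Project D₁…D_7; terminal Gordon value at t=7 with g = 0.0129; discount at r = 0.1272.
D_1 = 6.4233
D_2 = 8.2026
D_3 = 10.4747
D_4 = 13.3762
D_5 = 14.5693
D_6 = 15.8689
D_7 = 17.2844
TV_7 = 17.5074/(0.1272−0.0129) = 153.1704
P₀ = Σ Dₜ/(1+r)ᵗ + TV_7/(1+r)^7 = 117.2193

£117.22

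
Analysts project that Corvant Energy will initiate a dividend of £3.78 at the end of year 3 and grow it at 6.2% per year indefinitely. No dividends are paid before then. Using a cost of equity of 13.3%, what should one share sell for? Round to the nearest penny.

£41.47

Deferred-dividend DDM. At t=2 the remaining stream is a growing perpetuity with first payment D_3 = 3.78.
V_2 = D_3/(r−g) = 3.78/(0.133−0.062) = 53.2394
P₀ = V_2/(1+r)^2 = 53.2394/(1+0.133)^2 = 41.4738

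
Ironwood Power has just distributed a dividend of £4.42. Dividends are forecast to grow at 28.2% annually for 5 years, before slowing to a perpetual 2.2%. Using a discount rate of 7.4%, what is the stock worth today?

Two-stage DDM. Project D₁…D_5 at 0.282, terminal growth 0.022, discount at r = 0.074.
D_1 = 5.6664
D_2 = 7.2644
D_3 = 9.3129
D_4 = 11.9392
D_5 = 15.3060
Terminal value at t=5: TV = D_6/(r−g) = 15.6428/(0.074−0.022) = 300.8222
P₀ = 5.6664/(1+0.074)^1 + 7.2644/(1+0.074)^2 + 9.3129/(1+0.074)^3 + 11.9392/(1+0.074)^4 + 15.3060/(1+0.074)^5 + 300.8222/(1+0.074)^5 = 249.2937

£249.29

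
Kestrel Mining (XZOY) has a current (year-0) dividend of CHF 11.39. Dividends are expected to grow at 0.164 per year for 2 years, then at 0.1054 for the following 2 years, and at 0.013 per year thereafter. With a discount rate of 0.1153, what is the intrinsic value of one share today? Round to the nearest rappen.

Three-stage DDM. Project D₁…D_4; terminal Gordon value at t=4 with g = 0.013; discount at r = 0.1153.
D_1 = 13.2580
D_2 = 15.4323
D_3 = 17.0588
D_4 = 18.8568
TV_4 = 19.1020/(0.1153−0.013) = 186.7250
P₀ = Σ Dₜ/(1+r)ᵗ + TV_4/(1+r)^4 = 169.4573

CHF 169.46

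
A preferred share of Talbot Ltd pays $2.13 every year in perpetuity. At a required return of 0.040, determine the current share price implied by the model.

Zero-growth DDM (perpetuity): P₀ = D/r = 2.13 / 0.04 = 53.2500

$53.25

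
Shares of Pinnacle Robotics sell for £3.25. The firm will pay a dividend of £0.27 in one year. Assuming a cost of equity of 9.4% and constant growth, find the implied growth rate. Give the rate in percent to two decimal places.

1.09%

From P₀ = D₁/(r − g), the implied growth is g = r − D₁/P₀.
g = 0.094 − 0.27/3.25 = 0.094 − 0.08308 = 0.01092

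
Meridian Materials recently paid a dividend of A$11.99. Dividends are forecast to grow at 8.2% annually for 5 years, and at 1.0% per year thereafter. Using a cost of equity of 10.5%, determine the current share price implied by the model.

A$171.06

Two-stage DDM. Project D₁…D_5 at 0.082, terminal growth 0.01, discount at r = 0.105.
D_1 = 12.9732
D_2 = 14.0370
D_3 = 15.1880
D_4 = 16.4334
D_5 = 17.7810
Terminal value at t=5: TV = D_6/(r−g) = 17.9588/(0.105−0.01) = 189.0398
P₀ = 12.9732/(1+0.105)^1 + 14.0370/(1+0.105)^2 + 15.1880/(1+0.105)^3 + 16.4334/(1+0.105)^4 + 17.7810/(1+0.105)^5 + 189.0398/(1+0.105)^5 = 171.0559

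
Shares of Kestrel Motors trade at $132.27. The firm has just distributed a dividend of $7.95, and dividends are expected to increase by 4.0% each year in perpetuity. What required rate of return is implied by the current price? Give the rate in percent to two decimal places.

Rearranging the constant-growth DDM: r = D₁/P₀ + g.
D₁ = 7.95 × (1 + 0.04) = 8.2680.
r = 8.2680 / 132.27 + 0.04 = 0.06251 + 0.04 = 0.10251

10.25%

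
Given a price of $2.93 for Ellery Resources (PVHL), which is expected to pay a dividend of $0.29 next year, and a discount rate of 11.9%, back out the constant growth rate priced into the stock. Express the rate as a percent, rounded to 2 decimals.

2.00%

From P₀ = D₁/(r − g), the implied growth is g = r − D₁/P₀.
g = 0.119 − 0.29/2.93 = 0.119 − 0.09898 = 0.02002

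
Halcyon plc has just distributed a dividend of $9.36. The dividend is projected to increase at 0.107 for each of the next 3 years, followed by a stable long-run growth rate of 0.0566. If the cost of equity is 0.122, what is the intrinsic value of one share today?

Two-stage DDM. Project D₁…D_3 at 0.107, terminal growth 0.0566, discount at r = 0.122.
D_1 = 10.3615
D_2 = 11.4702
D_3 = 12.6975
Terminal value at t=3: TV = D_4/(r−g) = 13.4162/(0.122−0.0566) = 205.1406
P₀ = 10.3615/(1+0.122)^1 + 11.4702/(1+0.122)^2 + 12.6975/(1+0.122)^3 + 205.1406/(1+0.122)^3 = 172.5714

$172.57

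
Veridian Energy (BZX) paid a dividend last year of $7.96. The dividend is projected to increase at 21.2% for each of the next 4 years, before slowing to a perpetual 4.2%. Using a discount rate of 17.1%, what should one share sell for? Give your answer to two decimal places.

$108.51

Two-stage DDM. Project D₁…D_4 at 0.212, terminal growth 0.042, discount at r = 0.171.
D_1 = 9.6475
D_2 = 11.6928
D_3 = 14.1717
D_4 = 17.1761
Terminal value at t=4: TV = D_5/(r−g) = 17.8975/(0.171−0.042) = 138.7400
P₀ = 9.6475/(1+0.171)^1 + 11.6928/(1+0.171)^2 + 14.1717/(1+0.171)^3 + 17.1761/(1+0.171)^4 + 138.7400/(1+0.171)^4 = 108.5123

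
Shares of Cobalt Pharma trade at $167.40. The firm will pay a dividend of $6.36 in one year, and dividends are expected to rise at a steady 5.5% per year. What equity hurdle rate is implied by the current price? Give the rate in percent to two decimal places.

9.30%

Rearranging the constant-growth DDM: r = D₁/P₀ + g.
r = 6.3600 / 167.40 + 0.055 = 0.03799 + 0.055 = 0.09299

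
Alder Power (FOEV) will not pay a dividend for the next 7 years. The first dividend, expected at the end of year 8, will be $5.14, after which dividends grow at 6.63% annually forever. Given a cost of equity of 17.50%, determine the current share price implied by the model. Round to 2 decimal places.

$15.29

Deferred-dividend DDM. At t=7 the remaining stream is a growing perpetuity with first payment D_8 = 5.14.
V_7 = D_8/(r−g) = 5.14/(0.175−0.0663) = 47.2861
P₀ = V_7/(1+r)^7 = 47.2861/(1+0.175)^7 = 15.2921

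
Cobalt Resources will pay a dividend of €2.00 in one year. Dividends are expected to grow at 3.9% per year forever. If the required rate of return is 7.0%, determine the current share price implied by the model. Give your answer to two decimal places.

Gordon growth model: P₀ = D₁/(r − g), with D₁ = 2.00 given directly.
P₀ = 2.0000 / (0.07 − 0.039) = 2.0000 / 0.031 = 64.5161

€64.52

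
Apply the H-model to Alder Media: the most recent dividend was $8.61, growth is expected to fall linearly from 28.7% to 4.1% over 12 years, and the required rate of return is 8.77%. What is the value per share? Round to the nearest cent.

$464.06

H-model: P₀ = D₀[(1+g_L) + H(g_S−g_L)]/(r−g_L), with H = 12/2 = 6.
P₀ = 8.61 × [(1+0.041) + 6×(0.287−0.041)] / (0.0877−0.041)
   = 8.61 × 2.5170 / 0.0467 = 464.0550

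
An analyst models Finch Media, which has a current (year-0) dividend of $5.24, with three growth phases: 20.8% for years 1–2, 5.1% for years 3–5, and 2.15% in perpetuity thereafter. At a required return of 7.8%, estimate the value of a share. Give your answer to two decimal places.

$141.47

Three-stage DDM. Project D₁…D_5; terminal Gordon value at t=5 with g = 0.0215; discount at r = 0.078.
D_1 = 6.3299
D_2 = 7.6465
D_3 = 8.0365
D_4 = 8.4464
D_5 = 8.8771
TV_5 = 9.0680/(0.078−0.0215) = 160.4956
P₀ = Σ Dₜ/(1+r)ᵗ + TV_5/(1+r)^5 = 141.4673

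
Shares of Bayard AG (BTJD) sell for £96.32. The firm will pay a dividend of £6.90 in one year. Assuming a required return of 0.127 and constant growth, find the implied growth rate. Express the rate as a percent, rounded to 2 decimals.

From P₀ = D₁/(r − g), the implied growth is g = r − D₁/P₀.
g = 0.127 − 6.90/96.32 = 0.127 − 0.07164 = 0.05536

5.54%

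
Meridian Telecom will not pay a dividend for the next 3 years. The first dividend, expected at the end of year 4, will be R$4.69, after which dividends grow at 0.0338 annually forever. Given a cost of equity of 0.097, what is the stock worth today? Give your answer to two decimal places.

R$56.21

Deferred-dividend DDM. At t=3 the remaining stream is a growing perpetuity with first payment D_4 = 4.69.
V_3 = D_4/(r−g) = 4.69/(0.097−0.0338) = 74.2089
P₀ = V_3/(1+r)^3 = 74.2089/(1+0.097)^3 = 56.2129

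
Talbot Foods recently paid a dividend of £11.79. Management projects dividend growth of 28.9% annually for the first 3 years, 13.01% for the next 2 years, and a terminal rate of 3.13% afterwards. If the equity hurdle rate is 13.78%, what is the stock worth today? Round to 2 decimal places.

£243.33

Three-stage DDM. Project D₁…D_5; terminal Gordon value at t=5 with g = 0.0313; discount at r = 0.1378.
D_1 = 15.1973
D_2 = 19.5893
D_3 = 25.2506
D_4 = 28.5358
D_5 = 32.2483
TV_5 = 33.2576/(0.1378−0.0313) = 312.2782
P₀ = Σ Dₜ/(1+r)ᵗ + TV_5/(1+r)^5 = 243.3304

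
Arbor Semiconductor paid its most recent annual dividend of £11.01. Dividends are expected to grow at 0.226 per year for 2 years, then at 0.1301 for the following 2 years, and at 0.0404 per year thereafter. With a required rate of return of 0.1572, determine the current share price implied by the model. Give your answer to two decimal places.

£152.86

Three-stage DDM. Project D₁…D_4; terminal Gordon value at t=4 with g = 0.0404; discount at r = 0.1572.
D_1 = 13.4983
D_2 = 16.5489
D_3 = 18.7019
D_4 = 21.1350
TV_4 = 21.9888/(0.1572−0.0404) = 188.2606
P₀ = Σ Dₜ/(1+r)ᵗ + TV_4/(1+r)^4 = 152.8621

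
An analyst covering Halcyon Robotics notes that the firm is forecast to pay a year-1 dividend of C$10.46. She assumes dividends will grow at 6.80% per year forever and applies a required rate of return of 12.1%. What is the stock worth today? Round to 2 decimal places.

Gordon growth model: P₀ = D₁/(r − g), with D₁ = 10.46 given directly.
P₀ = 10.4600 / (0.121 − 0.068) = 10.4600 / 0.053 = 197.3585

C$197.36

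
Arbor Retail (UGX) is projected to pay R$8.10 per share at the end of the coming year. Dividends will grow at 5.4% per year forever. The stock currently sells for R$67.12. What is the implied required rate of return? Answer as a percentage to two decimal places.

17.47%

Rearranging the constant-growth DDM: r = D₁/P₀ + g.
r = 8.1000 / 67.12 + 0.054 = 0.12068 + 0.054 = 0.17468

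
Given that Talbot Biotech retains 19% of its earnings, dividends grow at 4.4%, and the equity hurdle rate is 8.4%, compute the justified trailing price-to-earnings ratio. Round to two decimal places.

21.14

Payout ratio b = 1 − 0.19 = 0.81.
Justified trailing P/E = b(1+g)/(r−g) = 0.81×(1+0.044)/(0.084−0.044) = 21.1410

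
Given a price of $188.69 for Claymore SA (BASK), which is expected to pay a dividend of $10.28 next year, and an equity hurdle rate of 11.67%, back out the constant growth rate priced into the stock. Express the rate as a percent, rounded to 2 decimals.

6.22%

From P₀ = D₁/(r − g), the implied growth is g = r − D₁/P₀.
g = 0.1167 − 10.28/188.69 = 0.1167 − 0.05448 = 0.06222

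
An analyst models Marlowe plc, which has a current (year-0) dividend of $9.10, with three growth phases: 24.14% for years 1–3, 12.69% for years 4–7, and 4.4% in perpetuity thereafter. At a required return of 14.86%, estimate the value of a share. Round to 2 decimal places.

Three-stage DDM. Project D₁…D_7; terminal Gordon value at t=7 with g = 0.044; discount at r = 0.1486.
D_1 = 11.2967
D_2 = 14.0238
D_3 = 17.4091
D_4 = 19.6183
D_5 = 22.1079
D_6 = 24.9134
D_7 = 28.0749
TV_7 = 29.3102/(0.1486−0.044) = 280.2121
P₀ = Σ Dₜ/(1+r)ᵗ + TV_7/(1+r)^7 = 182.0228

$182.02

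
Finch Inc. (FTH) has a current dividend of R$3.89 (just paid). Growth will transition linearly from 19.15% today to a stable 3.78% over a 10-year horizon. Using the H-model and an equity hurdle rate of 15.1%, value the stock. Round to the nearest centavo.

R$62.07

H-model: P₀ = D₀[(1+g_L) + H(g_S−g_L)]/(r−g_L), with H = 10/2 = 5.
P₀ = 3.89 × [(1+0.0378) + 5×(0.1915−0.0378)] / (0.151−0.0378)
   = 3.89 × 1.8063 / 0.1132 = 62.0716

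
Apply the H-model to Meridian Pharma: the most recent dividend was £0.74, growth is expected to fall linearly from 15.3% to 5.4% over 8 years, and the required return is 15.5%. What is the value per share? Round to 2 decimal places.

£10.62

H-model: P₀ = D₀[(1+g_L) + H(g_S−g_L)]/(r−g_L), with H = 8/2 = 4.
P₀ = 0.74 × [(1+0.054) + 4×(0.153−0.054)] / (0.155−0.054)
   = 0.74 × 1.4500 / 0.101 = 10.6238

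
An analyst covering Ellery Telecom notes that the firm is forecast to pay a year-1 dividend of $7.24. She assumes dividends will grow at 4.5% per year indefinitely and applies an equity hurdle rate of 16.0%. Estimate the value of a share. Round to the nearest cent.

$62.96

Gordon growth model: P₀ = D₁/(r − g), with D₁ = 7.24 given directly.
P₀ = 7.2400 / (0.16 − 0.045) = 7.2400 / 0.115 = 62.9565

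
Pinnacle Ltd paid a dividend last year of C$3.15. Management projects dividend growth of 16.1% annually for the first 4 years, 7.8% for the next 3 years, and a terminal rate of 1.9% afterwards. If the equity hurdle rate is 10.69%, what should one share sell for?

Three-stage DDM. Project D₁…D_7; terminal Gordon value at t=7 with g = 0.019; discount at r = 0.1069.
D_1 = 3.6572
D_2 = 4.2460
D_3 = 4.9295
D_4 = 5.7232
D_5 = 6.1696
D_6 = 6.6508
D_7 = 7.1696
TV_7 = 7.3058/(0.1069−0.019) = 83.1153
P₀ = Σ Dₜ/(1+r)ᵗ + TV_7/(1+r)^7 = 65.8918

C$65.89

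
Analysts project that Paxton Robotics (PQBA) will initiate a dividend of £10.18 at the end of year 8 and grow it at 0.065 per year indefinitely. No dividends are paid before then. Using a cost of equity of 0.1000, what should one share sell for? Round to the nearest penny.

Deferred-dividend DDM. At t=7 the remaining stream is a growing perpetuity with first payment D_8 = 10.18.
V_7 = D_8/(r−g) = 10.18/(0.1−0.065) = 290.8571
P₀ = V_7/(1+r)^7 = 290.8571/(1+0.1)^7 = 149.2557

£149.26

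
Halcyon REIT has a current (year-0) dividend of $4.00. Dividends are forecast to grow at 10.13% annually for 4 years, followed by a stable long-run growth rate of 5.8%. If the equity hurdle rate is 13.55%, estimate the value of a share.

$63.15

Two-stage DDM. Project D₁…D_4 at 0.1013, terminal growth 0.058, discount at r = 0.1355.
D_1 = 4.4052
D_2 = 4.8514
D_3 = 5.3429
D_4 = 5.8841
Terminal value at t=4: TV = D_5/(r−g) = 6.2254/(0.1355−0.058) = 80.3279
P₀ = 4.4052/(1+0.1355)^1 + 4.8514/(1+0.1355)^2 + 5.3429/(1+0.1355)^3 + 5.8841/(1+0.1355)^4 + 80.3279/(1+0.1355)^4 = 63.1500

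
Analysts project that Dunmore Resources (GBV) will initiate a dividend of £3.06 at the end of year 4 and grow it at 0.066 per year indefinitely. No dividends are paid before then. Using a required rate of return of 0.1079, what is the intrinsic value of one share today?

Deferred-dividend DDM. At t=3 the remaining stream is a growing perpetuity with first payment D_4 = 3.06.
V_3 = D_4/(r−g) = 3.06/(0.1079−0.066) = 73.0310
P₀ = V_3/(1+r)^3 = 73.0310/(1+0.1079)^3 = 53.7039

£53.70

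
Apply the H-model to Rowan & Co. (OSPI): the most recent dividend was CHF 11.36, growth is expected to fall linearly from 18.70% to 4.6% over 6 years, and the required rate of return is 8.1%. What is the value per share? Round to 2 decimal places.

H-model: P₀ = D₀[(1+g_L) + H(g_S−g_L)]/(r−g_L), with H = 6/2 = 3.
P₀ = 11.36 × [(1+0.046) + 3×(0.187−0.046)] / (0.081−0.046)
   = 11.36 × 1.4690 / 0.035 = 476.7954

CHF 476.80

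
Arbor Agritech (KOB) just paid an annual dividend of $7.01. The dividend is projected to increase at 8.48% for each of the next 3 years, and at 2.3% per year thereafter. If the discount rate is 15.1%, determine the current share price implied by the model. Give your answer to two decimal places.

Two-stage DDM. Project D₁…D_3 at 0.0848, terminal growth 0.023, discount at r = 0.151.
D_1 = 7.6044
D_2 = 8.2493
D_3 = 8.9488
Terminal value at t=3: TV = D_4/(r−g) = 9.1547/(0.151−0.023) = 71.5209
P₀ = 7.6044/(1+0.151)^1 + 8.2493/(1+0.151)^2 + 8.9488/(1+0.151)^3 + 71.5209/(1+0.151)^3 = 65.6060

$65.61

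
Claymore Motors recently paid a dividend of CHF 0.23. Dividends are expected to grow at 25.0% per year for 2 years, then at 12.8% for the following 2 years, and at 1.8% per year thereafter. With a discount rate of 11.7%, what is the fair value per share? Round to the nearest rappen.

CHF 4.15

Three-stage DDM. Project D₁…D_4; terminal Gordon value at t=4 with g = 0.018; discount at r = 0.117.
D_1 = 0.2875
D_2 = 0.3594
D_3 = 0.4054
D_4 = 0.4573
TV_4 = 0.4655/(0.117−0.018) = 4.7020
P₀ = Σ Dₜ/(1+r)ᵗ + TV_4/(1+r)^4 = 4.1504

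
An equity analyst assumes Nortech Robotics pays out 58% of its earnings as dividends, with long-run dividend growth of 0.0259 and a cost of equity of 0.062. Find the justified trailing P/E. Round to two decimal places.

Justified trailing P/E = b(1+g)/(r−g) = 0.58×(1+0.0259)/(0.062−0.0259) = 16.4826

16.48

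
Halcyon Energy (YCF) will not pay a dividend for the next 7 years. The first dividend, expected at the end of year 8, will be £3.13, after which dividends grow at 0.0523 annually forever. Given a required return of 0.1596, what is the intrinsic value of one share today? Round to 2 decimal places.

Deferred-dividend DDM. At t=7 the remaining stream is a growing perpetuity with first payment D_8 = 3.13.
V_7 = D_8/(r−g) = 3.13/(0.1596−0.0523) = 29.1705
P₀ = V_7/(1+r)^7 = 29.1705/(1+0.1596)^7 = 10.3464

£10.35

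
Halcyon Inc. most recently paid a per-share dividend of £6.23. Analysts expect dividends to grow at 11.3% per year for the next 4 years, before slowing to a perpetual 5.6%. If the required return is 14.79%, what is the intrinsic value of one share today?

£86.35

Two-stage DDM. Project D₁…D_4 at 0.113, terminal growth 0.056, discount at r = 0.1479.
D_1 = 6.9340
D_2 = 7.7175
D_3 = 8.5896
D_4 = 9.5602
Terminal value at t=4: TV = D_5/(r−g) = 10.0956/(0.1479−0.056) = 109.8543
P₀ = 6.9340/(1+0.1479)^1 + 7.7175/(1+0.1479)^2 + 8.5896/(1+0.1479)^3 + 9.5602/(1+0.1479)^4 + 109.8543/(1+0.1479)^4 = 86.3530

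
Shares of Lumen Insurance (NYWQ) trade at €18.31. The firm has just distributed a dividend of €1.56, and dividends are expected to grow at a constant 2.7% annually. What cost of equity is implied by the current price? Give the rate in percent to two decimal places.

Rearranging the constant-growth DDM: r = D₁/P₀ + g.
D₁ = 1.56 × (1 + 0.027) = 1.6021.
r = 1.6021 / 18.31 + 0.027 = 0.08750 + 0.027 = 0.11450

11.45%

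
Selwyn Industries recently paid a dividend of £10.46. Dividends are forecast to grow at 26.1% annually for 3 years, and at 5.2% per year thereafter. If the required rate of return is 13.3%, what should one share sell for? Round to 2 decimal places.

Two-stage DDM. Project D₁…D_3 at 0.261, terminal growth 0.052, discount at r = 0.133.
D_1 = 13.1901
D_2 = 16.6327
D_3 = 20.9738
Terminal value at t=3: TV = D_4/(r−g) = 22.0644/(0.133−0.052) = 272.4004
P₀ = 13.1901/(1+0.133)^1 + 16.6327/(1+0.133)^2 + 20.9738/(1+0.133)^3 + 272.4004/(1+0.133)^3 = 226.3108

£226.31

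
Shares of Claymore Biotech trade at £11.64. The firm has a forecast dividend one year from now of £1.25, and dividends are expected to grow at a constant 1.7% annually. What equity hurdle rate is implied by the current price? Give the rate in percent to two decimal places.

Rearranging the constant-growth DDM: r = D₁/P₀ + g.
r = 1.2500 / 11.64 + 0.017 = 0.10739 + 0.017 = 0.12439

12.44%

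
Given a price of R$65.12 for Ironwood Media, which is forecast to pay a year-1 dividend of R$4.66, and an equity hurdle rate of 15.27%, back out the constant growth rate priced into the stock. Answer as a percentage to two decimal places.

From P₀ = D₁/(r − g), the implied growth is g = r − D₁/P₀.
g = 0.1527 − 4.66/65.12 = 0.1527 − 0.07156 = 0.08114

8.11%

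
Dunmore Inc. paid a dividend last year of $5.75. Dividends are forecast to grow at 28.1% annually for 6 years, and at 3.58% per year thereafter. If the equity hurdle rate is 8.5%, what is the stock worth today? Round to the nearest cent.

$392.07

Two-stage DDM. Project D₁…D_6 at 0.281, terminal growth 0.0358, discount at r = 0.085.
D_1 = 7.3658
D_2 = 9.4355
D_3 = 12.0869
D_4 = 15.4833
D_5 = 19.8341
D_6 = 25.4075
Terminal value at t=6: TV = D_7/(r−g) = 26.3171/(0.085−0.0358) = 534.9010
P₀ = 7.3658/(1+0.085)^1 + 9.4355/(1+0.085)^2 + 12.0869/(1+0.085)^3 + 15.4833/(1+0.085)^4 + 19.8341/(1+0.085)^5 + 25.4075/(1+0.085)^6 + 534.9010/(1+0.085)^6 = 392.0681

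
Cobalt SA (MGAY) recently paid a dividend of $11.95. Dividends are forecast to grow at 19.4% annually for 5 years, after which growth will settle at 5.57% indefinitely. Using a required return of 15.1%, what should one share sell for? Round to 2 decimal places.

Two-stage DDM. Project D₁…D_5 at 0.194, terminal growth 0.0557, discount at r = 0.151.
D_1 = 14.2683
D_2 = 17.0364
D_3 = 20.3414
D_4 = 24.2876
D_5 = 28.9994
Terminal value at t=5: TV = D_6/(r−g) = 30.6147/(0.151−0.0557) = 321.2456
P₀ = 14.2683/(1+0.151)^1 + 17.0364/(1+0.151)^2 + 20.3414/(1+0.151)^3 + 24.2876/(1+0.151)^4 + 28.9994/(1+0.151)^5 + 321.2456/(1+0.151)^5 = 225.8128

$225.81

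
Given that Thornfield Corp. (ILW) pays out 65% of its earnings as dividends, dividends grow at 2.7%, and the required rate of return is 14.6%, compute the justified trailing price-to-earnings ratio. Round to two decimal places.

Justified trailing P/E = b(1+g)/(r−g) = 0.65×(1+0.027)/(0.146−0.027) = 5.6097

5.61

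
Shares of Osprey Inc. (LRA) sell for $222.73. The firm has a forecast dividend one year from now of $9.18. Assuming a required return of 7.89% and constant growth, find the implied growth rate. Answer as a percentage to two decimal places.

3.77%

From P₀ = D₁/(r − g), the implied growth is g = r − D₁/P₀.
g = 0.0789 − 9.18/222.73 = 0.0789 − 0.04122 = 0.03768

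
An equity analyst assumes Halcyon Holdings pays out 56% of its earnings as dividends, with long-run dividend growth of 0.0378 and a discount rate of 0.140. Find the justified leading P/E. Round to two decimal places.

5.48

Justified leading P/E = b/(r−g) = 0.56/(0.14−0.0378) = 5.4795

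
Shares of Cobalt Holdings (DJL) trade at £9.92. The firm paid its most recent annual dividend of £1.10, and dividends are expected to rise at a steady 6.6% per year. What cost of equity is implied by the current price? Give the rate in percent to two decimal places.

18.42%

Rearranging the constant-growth DDM: r = D₁/P₀ + g.
D₁ = 1.10 × (1 + 0.066) = 1.1726.
r = 1.1726 / 9.92 + 0.066 = 0.11821 + 0.066 = 0.18421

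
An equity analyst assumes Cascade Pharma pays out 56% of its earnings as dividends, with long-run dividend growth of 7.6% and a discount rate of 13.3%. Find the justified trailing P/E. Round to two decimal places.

Justified trailing P/E = b(1+g)/(r−g) = 0.56×(1+0.076)/(0.133−0.076) = 10.5712

10.57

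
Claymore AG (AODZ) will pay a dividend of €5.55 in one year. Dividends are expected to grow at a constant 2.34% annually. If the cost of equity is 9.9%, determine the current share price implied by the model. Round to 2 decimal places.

€73.41

Gordon growth model: P₀ = D₁/(r − g), with D₁ = 5.55 given directly.
P₀ = 5.5500 / (0.099 − 0.0234) = 5.5500 / 0.0756 = 73.4127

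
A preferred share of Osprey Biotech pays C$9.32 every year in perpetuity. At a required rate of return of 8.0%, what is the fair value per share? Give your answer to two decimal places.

C$116.50

Zero-growth DDM (perpetuity): P₀ = D/r = 9.32 / 0.08 = 116.5000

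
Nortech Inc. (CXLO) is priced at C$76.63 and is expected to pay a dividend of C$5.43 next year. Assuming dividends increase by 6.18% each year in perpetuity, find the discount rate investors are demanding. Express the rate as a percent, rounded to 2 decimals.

Rearranging the constant-growth DDM: r = D₁/P₀ + g.
r = 5.4300 / 76.63 + 0.0618 = 0.07086 + 0.0618 = 0.13266

13.27%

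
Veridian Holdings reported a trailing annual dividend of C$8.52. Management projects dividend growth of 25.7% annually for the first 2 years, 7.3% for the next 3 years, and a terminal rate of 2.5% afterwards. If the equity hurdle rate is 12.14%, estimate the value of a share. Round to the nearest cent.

C$149.39

Three-stage DDM. Project D₁…D_5; terminal Gordon value at t=5 with g = 0.025; discount at r = 0.1214.
D_1 = 10.7096
D_2 = 13.4620
D_3 = 14.4447
D_4 = 15.4992
D_5 = 16.6307
TV_5 = 17.0464/(0.1214−0.025) = 176.8301
P₀ = Σ Dₜ/(1+r)ᵗ + TV_5/(1+r)^5 = 149.3905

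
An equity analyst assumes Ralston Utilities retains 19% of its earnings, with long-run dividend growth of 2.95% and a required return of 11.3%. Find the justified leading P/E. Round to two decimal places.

9.70

Payout ratio b = 1 − 0.19 = 0.81.
Justified leading P/E = b/(r−g) = 0.81/(0.113−0.0295) = 9.7006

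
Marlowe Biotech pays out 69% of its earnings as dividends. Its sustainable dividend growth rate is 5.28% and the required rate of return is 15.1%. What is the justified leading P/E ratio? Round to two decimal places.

7.03

Justified leading P/E = b/(r−g) = 0.69/(0.151−0.0528) = 7.0265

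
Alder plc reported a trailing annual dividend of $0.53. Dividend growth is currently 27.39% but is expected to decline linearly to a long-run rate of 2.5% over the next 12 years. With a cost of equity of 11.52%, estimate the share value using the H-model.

H-model: P₀ = D₀[(1+g_L) + H(g_S−g_L)]/(r−g_L), with H = 12/2 = 6.
P₀ = 0.53 × [(1+0.025) + 6×(0.2739−0.025)] / (0.1152−0.025)
   = 0.53 × 2.5184 / 0.0902 = 14.7977

$14.80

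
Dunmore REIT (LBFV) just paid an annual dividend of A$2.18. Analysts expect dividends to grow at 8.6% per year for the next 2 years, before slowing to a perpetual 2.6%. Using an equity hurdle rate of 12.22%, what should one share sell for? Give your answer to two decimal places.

Two-stage DDM. Project D₁…D_2 at 0.086, terminal growth 0.026, discount at r = 0.1222.
D_1 = 2.3675
D_2 = 2.5711
Terminal value at t=2: TV = D_3/(r−g) = 2.6379/(0.1222−0.026) = 27.4213
P₀ = 2.3675/(1+0.1222)^1 + 2.5711/(1+0.1222)^2 + 27.4213/(1+0.1222)^2 = 25.9258

A$25.93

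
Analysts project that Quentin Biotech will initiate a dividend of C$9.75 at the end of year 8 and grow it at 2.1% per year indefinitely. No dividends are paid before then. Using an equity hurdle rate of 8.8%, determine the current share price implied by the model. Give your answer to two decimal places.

C$80.64

Deferred-dividend DDM. At t=7 the remaining stream is a growing perpetuity with first payment D_8 = 9.75.
V_7 = D_8/(r−g) = 9.75/(0.088−0.021) = 145.5224
P₀ = V_7/(1+r)^7 = 145.5224/(1+0.088)^7 = 80.6357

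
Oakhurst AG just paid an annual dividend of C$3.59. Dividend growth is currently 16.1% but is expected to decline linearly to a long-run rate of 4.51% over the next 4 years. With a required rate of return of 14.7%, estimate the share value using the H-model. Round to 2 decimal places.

H-model: P₀ = D₀[(1+g_L) + H(g_S−g_L)]/(r−g_L), with H = 4/2 = 2.
P₀ = 3.59 × [(1+0.0451) + 2×(0.161−0.0451)] / (0.147−0.0451)
   = 3.59 × 1.2769 / 0.1019 = 44.9860

C$44.99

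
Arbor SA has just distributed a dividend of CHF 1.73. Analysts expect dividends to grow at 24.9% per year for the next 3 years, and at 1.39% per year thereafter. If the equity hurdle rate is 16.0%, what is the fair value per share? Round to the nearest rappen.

Two-stage DDM. Project D₁…D_3 at 0.249, terminal growth 0.0139, discount at r = 0.16.
D_1 = 2.1608
D_2 = 2.6988
D_3 = 3.3708
Terminal value at t=3: TV = D_4/(r−g) = 3.4177/(0.16−0.0139) = 23.3926
P₀ = 2.1608/(1+0.16)^1 + 2.6988/(1+0.16)^2 + 3.3708/(1+0.16)^3 + 23.3926/(1+0.16)^3 = 21.0146

CHF 21.01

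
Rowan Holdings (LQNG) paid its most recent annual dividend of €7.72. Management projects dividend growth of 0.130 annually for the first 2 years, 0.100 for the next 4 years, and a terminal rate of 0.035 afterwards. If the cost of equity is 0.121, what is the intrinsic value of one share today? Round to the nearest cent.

Three-stage DDM. Project D₁…D_6; terminal Gordon value at t=6 with g = 0.035; discount at r = 0.121.
D_1 = 8.7236
D_2 = 9.8577
D_3 = 10.8434
D_4 = 11.9278
D_5 = 13.1206
D_6 = 14.4326
TV_6 = 14.9378/(0.121−0.035) = 173.6948
P₀ = Σ Dₜ/(1+r)ᵗ + TV_6/(1+r)^6 = 133.0913

€133.09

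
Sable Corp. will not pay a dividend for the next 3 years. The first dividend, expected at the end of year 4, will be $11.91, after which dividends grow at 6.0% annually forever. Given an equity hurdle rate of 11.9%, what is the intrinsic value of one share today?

$144.07

Deferred-dividend DDM. At t=3 the remaining stream is a growing perpetuity with first payment D_4 = 11.91.
V_3 = D_4/(r−g) = 11.91/(0.119−0.06) = 201.8644
P₀ = V_3/(1+r)^3 = 201.8644/(1+0.119)^3 = 144.0687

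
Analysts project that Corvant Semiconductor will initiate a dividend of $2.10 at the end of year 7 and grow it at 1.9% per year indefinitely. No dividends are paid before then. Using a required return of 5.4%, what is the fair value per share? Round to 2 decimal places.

$43.76

Deferred-dividend DDM. At t=6 the remaining stream is a growing perpetuity with first payment D_7 = 2.10.
V_6 = D_7/(r−g) = 2.10/(0.054−0.019) = 60.0000
P₀ = V_6/(1+r)^6 = 60.0000/(1+0.054)^6 = 43.7631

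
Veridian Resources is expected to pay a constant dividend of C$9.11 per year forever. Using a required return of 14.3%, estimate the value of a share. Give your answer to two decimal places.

C$63.71

Zero-growth DDM (perpetuity): P₀ = D/r = 9.11 / 0.143 = 63.7063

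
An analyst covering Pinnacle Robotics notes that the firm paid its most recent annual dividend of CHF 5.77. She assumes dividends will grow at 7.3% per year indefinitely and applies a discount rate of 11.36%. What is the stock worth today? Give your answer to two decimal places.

CHF 152.49

Gordon growth model: P₀ = D₁/(r − g). D₁ = 5.77 × (1 + 0.073) = 6.1912.
P₀ = 6.1912 / (0.1136 − 0.073) = 6.1912 / 0.0406 = 152.4929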